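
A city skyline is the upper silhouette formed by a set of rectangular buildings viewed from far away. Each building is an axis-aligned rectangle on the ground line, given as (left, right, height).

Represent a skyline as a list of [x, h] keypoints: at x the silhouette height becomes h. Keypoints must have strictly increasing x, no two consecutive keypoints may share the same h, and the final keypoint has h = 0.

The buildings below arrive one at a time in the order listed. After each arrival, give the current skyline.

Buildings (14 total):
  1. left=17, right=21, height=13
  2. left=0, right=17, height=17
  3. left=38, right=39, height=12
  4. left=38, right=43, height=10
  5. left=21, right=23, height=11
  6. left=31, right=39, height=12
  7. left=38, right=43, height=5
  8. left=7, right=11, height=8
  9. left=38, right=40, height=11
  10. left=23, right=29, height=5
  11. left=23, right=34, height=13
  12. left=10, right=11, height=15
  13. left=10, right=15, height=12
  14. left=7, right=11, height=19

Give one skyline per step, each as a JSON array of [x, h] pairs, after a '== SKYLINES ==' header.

== SKYLINES ==
[[17,13],[21,0]]
[[0,17],[17,13],[21,0]]
[[0,17],[17,13],[21,0],[38,12],[39,0]]
[[0,17],[17,13],[21,0],[38,12],[39,10],[43,0]]
[[0,17],[17,13],[21,11],[23,0],[38,12],[39,10],[43,0]]
[[0,17],[17,13],[21,11],[23,0],[31,12],[39,10],[43,0]]
[[0,17],[17,13],[21,11],[23,0],[31,12],[39,10],[43,0]]
[[0,17],[17,13],[21,11],[23,0],[31,12],[39,10],[43,0]]
[[0,17],[17,13],[21,11],[23,0],[31,12],[39,11],[40,10],[43,0]]
[[0,17],[17,13],[21,11],[23,5],[29,0],[31,12],[39,11],[40,10],[43,0]]
[[0,17],[17,13],[21,11],[23,13],[34,12],[39,11],[40,10],[43,0]]
[[0,17],[17,13],[21,11],[23,13],[34,12],[39,11],[40,10],[43,0]]
[[0,17],[17,13],[21,11],[23,13],[34,12],[39,11],[40,10],[43,0]]
[[0,17],[7,19],[11,17],[17,13],[21,11],[23,13],[34,12],[39,11],[40,10],[43,0]]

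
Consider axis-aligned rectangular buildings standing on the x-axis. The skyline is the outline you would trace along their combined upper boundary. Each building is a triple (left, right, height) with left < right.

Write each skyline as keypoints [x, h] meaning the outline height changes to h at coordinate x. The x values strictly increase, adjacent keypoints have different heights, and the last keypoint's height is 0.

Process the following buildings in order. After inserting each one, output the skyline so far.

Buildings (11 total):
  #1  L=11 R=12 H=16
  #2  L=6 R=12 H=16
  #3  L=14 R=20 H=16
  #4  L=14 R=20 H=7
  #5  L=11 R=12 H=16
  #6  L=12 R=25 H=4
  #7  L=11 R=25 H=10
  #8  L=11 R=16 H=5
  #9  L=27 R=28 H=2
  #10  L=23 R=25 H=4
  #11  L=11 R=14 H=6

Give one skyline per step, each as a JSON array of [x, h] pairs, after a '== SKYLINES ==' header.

== SKYLINES ==
[[11,16],[12,0]]
[[6,16],[12,0]]
[[6,16],[12,0],[14,16],[20,0]]
[[6,16],[12,0],[14,16],[20,0]]
[[6,16],[12,0],[14,16],[20,0]]
[[6,16],[12,4],[14,16],[20,4],[25,0]]
[[6,16],[12,10],[14,16],[20,10],[25,0]]
[[6,16],[12,10],[14,16],[20,10],[25,0]]
[[6,16],[12,10],[14,16],[20,10],[25,0],[27,2],[28,0]]
[[6,16],[12,10],[14,16],[20,10],[25,0],[27,2],[28,0]]
[[6,16],[12,10],[14,16],[20,10],[25,0],[27,2],[28,0]]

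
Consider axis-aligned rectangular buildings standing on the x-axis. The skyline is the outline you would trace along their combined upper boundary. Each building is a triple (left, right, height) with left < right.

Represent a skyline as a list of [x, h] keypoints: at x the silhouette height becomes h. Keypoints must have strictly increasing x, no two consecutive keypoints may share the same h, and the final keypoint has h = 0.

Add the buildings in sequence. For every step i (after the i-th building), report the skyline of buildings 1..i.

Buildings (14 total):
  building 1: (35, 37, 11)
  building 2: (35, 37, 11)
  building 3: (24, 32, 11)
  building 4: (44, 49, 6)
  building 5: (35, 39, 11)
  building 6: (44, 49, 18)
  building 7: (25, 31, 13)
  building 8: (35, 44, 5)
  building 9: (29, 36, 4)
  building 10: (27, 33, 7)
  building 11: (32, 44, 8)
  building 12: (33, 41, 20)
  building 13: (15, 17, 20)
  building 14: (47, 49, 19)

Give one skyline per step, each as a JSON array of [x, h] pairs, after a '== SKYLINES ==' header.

== SKYLINES ==
[[35,11],[37,0]]
[[35,11],[37,0]]
[[24,11],[32,0],[35,11],[37,0]]
[[24,11],[32,0],[35,11],[37,0],[44,6],[49,0]]
[[24,11],[32,0],[35,11],[39,0],[44,6],[49,0]]
[[24,11],[32,0],[35,11],[39,0],[44,18],[49,0]]
[[24,11],[25,13],[31,11],[32,0],[35,11],[39,0],[44,18],[49,0]]
[[24,11],[25,13],[31,11],[32,0],[35,11],[39,5],[44,18],[49,0]]
[[24,11],[25,13],[31,11],[32,4],[35,11],[39,5],[44,18],[49,0]]
[[24,11],[25,13],[31,11],[32,7],[33,4],[35,11],[39,5],[44,18],[49,0]]
[[24,11],[25,13],[31,11],[32,8],[35,11],[39,8],[44,18],[49,0]]
[[24,11],[25,13],[31,11],[32,8],[33,20],[41,8],[44,18],[49,0]]
[[15,20],[17,0],[24,11],[25,13],[31,11],[32,8],[33,20],[41,8],[44,18],[49,0]]
[[15,20],[17,0],[24,11],[25,13],[31,11],[32,8],[33,20],[41,8],[44,18],[47,19],[49,0]]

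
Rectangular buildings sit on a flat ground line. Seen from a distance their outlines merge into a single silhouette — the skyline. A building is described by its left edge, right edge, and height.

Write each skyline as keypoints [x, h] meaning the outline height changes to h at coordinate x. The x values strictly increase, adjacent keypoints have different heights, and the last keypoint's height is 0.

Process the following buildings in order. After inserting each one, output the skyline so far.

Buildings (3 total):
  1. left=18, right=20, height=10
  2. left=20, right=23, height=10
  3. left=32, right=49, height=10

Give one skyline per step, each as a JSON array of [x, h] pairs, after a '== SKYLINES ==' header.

== SKYLINES ==
[[18,10],[20,0]]
[[18,10],[23,0]]
[[18,10],[23,0],[32,10],[49,0]]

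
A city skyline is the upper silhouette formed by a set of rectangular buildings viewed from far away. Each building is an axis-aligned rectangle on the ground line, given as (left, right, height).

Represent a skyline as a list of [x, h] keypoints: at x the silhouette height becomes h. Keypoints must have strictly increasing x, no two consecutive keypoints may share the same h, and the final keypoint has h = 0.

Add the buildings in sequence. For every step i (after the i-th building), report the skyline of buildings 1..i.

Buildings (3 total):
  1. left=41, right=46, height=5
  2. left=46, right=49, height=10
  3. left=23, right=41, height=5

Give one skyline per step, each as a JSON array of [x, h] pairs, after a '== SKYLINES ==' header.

== SKYLINES ==
[[41,5],[46,0]]
[[41,5],[46,10],[49,0]]
[[23,5],[46,10],[49,0]]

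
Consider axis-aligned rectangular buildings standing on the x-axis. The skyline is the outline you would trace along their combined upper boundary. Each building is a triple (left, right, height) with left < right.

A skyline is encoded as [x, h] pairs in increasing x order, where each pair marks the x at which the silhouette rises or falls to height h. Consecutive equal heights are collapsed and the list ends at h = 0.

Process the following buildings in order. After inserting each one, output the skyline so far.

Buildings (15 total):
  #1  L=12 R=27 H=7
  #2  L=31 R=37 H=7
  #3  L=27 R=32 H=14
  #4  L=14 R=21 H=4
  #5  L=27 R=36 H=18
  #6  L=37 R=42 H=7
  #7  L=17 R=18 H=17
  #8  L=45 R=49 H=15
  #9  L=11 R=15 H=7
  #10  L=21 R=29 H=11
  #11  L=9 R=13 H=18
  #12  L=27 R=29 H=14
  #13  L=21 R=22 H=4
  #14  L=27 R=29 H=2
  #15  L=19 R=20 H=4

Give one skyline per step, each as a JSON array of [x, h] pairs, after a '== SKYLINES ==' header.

== SKYLINES ==
[[12,7],[27,0]]
[[12,7],[27,0],[31,7],[37,0]]
[[12,7],[27,14],[32,7],[37,0]]
[[12,7],[27,14],[32,7],[37,0]]
[[12,7],[27,18],[36,7],[37,0]]
[[12,7],[27,18],[36,7],[42,0]]
[[12,7],[17,17],[18,7],[27,18],[36,7],[42,0]]
[[12,7],[17,17],[18,7],[27,18],[36,7],[42,0],[45,15],[49,0]]
[[11,7],[17,17],[18,7],[27,18],[36,7],[42,0],[45,15],[49,0]]
[[11,7],[17,17],[18,7],[21,11],[27,18],[36,7],[42,0],[45,15],[49,0]]
[[9,18],[13,7],[17,17],[18,7],[21,11],[27,18],[36,7],[42,0],[45,15],[49,0]]
[[9,18],[13,7],[17,17],[18,7],[21,11],[27,18],[36,7],[42,0],[45,15],[49,0]]
[[9,18],[13,7],[17,17],[18,7],[21,11],[27,18],[36,7],[42,0],[45,15],[49,0]]
[[9,18],[13,7],[17,17],[18,7],[21,11],[27,18],[36,7],[42,0],[45,15],[49,0]]
[[9,18],[13,7],[17,17],[18,7],[21,11],[27,18],[36,7],[42,0],[45,15],[49,0]]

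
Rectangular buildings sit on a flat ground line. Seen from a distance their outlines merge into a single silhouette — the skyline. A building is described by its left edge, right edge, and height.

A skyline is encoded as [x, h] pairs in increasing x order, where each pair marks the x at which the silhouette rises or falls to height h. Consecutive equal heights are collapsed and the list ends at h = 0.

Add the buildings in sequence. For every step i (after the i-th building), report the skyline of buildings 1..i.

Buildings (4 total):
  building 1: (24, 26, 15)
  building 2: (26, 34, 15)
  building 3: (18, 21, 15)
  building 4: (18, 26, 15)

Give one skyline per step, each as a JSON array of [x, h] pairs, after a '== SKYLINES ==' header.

== SKYLINES ==
[[24,15],[26,0]]
[[24,15],[34,0]]
[[18,15],[21,0],[24,15],[34,0]]
[[18,15],[34,0]]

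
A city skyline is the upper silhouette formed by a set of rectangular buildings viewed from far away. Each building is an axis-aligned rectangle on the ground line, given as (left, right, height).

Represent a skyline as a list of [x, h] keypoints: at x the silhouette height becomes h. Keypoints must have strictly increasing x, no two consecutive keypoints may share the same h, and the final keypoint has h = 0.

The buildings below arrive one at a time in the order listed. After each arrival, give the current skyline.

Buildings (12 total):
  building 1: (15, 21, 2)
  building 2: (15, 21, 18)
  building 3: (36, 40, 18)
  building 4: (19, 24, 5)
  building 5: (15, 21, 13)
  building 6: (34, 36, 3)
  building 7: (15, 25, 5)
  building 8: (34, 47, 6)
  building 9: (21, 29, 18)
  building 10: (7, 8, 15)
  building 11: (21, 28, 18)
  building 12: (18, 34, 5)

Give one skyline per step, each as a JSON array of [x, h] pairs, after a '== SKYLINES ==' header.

== SKYLINES ==
[[15,2],[21,0]]
[[15,18],[21,0]]
[[15,18],[21,0],[36,18],[40,0]]
[[15,18],[21,5],[24,0],[36,18],[40,0]]
[[15,18],[21,5],[24,0],[36,18],[40,0]]
[[15,18],[21,5],[24,0],[34,3],[36,18],[40,0]]
[[15,18],[21,5],[25,0],[34,3],[36,18],[40,0]]
[[15,18],[21,5],[25,0],[34,6],[36,18],[40,6],[47,0]]
[[15,18],[29,0],[34,6],[36,18],[40,6],[47,0]]
[[7,15],[8,0],[15,18],[29,0],[34,6],[36,18],[40,6],[47,0]]
[[7,15],[8,0],[15,18],[29,0],[34,6],[36,18],[40,6],[47,0]]
[[7,15],[8,0],[15,18],[29,5],[34,6],[36,18],[40,6],[47,0]]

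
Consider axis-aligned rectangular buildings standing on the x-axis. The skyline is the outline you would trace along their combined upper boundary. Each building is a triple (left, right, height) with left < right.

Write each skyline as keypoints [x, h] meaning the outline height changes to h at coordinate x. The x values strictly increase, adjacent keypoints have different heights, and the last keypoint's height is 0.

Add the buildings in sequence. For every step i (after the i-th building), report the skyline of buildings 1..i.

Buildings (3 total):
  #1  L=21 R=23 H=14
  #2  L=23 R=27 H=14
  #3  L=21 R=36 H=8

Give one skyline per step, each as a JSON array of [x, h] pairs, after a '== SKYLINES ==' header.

== SKYLINES ==
[[21,14],[23,0]]
[[21,14],[27,0]]
[[21,14],[27,8],[36,0]]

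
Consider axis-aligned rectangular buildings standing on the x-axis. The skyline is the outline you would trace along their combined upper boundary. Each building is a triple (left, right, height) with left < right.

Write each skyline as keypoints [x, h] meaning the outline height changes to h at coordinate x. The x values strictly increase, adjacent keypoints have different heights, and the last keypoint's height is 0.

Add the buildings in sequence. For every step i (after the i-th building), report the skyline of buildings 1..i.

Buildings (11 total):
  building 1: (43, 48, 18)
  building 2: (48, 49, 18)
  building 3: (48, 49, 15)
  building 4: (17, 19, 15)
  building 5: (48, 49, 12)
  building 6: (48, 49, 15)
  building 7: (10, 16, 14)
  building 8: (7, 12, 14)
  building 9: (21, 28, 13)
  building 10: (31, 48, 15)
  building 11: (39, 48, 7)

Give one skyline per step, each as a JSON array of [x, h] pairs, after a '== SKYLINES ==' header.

== SKYLINES ==
[[43,18],[48,0]]
[[43,18],[49,0]]
[[43,18],[49,0]]
[[17,15],[19,0],[43,18],[49,0]]
[[17,15],[19,0],[43,18],[49,0]]
[[17,15],[19,0],[43,18],[49,0]]
[[10,14],[16,0],[17,15],[19,0],[43,18],[49,0]]
[[7,14],[16,0],[17,15],[19,0],[43,18],[49,0]]
[[7,14],[16,0],[17,15],[19,0],[21,13],[28,0],[43,18],[49,0]]
[[7,14],[16,0],[17,15],[19,0],[21,13],[28,0],[31,15],[43,18],[49,0]]
[[7,14],[16,0],[17,15],[19,0],[21,13],[28,0],[31,15],[43,18],[49,0]]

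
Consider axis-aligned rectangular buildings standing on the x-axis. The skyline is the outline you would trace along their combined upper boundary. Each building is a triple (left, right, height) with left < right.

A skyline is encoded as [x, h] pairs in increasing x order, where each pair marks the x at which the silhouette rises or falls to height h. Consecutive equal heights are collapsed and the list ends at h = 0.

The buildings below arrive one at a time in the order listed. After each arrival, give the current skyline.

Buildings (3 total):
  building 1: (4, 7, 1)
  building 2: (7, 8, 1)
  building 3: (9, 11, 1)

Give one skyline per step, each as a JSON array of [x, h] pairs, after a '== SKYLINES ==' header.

== SKYLINES ==
[[4,1],[7,0]]
[[4,1],[8,0]]
[[4,1],[8,0],[9,1],[11,0]]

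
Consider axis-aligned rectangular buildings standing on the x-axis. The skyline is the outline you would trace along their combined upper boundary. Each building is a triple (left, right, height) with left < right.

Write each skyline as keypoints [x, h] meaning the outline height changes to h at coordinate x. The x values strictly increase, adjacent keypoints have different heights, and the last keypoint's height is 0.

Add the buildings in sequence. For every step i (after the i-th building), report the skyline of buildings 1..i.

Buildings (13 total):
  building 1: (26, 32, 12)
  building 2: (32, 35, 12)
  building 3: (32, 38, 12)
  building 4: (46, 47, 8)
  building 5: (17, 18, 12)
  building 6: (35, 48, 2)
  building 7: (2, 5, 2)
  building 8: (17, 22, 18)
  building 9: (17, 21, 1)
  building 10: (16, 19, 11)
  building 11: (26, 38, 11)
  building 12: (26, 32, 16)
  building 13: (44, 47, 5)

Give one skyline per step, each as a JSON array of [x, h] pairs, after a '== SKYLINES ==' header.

== SKYLINES ==
[[26,12],[32,0]]
[[26,12],[35,0]]
[[26,12],[38,0]]
[[26,12],[38,0],[46,8],[47,0]]
[[17,12],[18,0],[26,12],[38,0],[46,8],[47,0]]
[[17,12],[18,0],[26,12],[38,2],[46,8],[47,2],[48,0]]
[[2,2],[5,0],[17,12],[18,0],[26,12],[38,2],[46,8],[47,2],[48,0]]
[[2,2],[5,0],[17,18],[22,0],[26,12],[38,2],[46,8],[47,2],[48,0]]
[[2,2],[5,0],[17,18],[22,0],[26,12],[38,2],[46,8],[47,2],[48,0]]
[[2,2],[5,0],[16,11],[17,18],[22,0],[26,12],[38,2],[46,8],[47,2],[48,0]]
[[2,2],[5,0],[16,11],[17,18],[22,0],[26,12],[38,2],[46,8],[47,2],[48,0]]
[[2,2],[5,0],[16,11],[17,18],[22,0],[26,16],[32,12],[38,2],[46,8],[47,2],[48,0]]
[[2,2],[5,0],[16,11],[17,18],[22,0],[26,16],[32,12],[38,2],[44,5],[46,8],[47,2],[48,0]]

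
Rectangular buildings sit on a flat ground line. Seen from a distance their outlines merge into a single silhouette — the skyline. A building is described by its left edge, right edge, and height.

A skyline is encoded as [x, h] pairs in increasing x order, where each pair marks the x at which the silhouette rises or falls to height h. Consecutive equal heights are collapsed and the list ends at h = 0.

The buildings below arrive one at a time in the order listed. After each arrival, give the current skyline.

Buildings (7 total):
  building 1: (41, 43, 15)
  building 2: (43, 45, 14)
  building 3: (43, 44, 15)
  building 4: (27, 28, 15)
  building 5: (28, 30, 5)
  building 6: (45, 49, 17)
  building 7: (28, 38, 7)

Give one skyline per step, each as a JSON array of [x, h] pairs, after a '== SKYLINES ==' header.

== SKYLINES ==
[[41,15],[43,0]]
[[41,15],[43,14],[45,0]]
[[41,15],[44,14],[45,0]]
[[27,15],[28,0],[41,15],[44,14],[45,0]]
[[27,15],[28,5],[30,0],[41,15],[44,14],[45,0]]
[[27,15],[28,5],[30,0],[41,15],[44,14],[45,17],[49,0]]
[[27,15],[28,7],[38,0],[41,15],[44,14],[45,17],[49,0]]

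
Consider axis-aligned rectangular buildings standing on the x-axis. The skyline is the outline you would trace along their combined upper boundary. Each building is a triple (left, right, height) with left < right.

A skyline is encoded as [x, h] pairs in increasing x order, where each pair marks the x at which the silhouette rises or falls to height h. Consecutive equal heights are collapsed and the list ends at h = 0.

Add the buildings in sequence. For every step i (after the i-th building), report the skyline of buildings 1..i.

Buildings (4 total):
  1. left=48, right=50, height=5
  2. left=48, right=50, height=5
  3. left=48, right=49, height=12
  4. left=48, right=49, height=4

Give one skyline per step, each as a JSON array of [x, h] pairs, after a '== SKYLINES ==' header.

== SKYLINES ==
[[48,5],[50,0]]
[[48,5],[50,0]]
[[48,12],[49,5],[50,0]]
[[48,12],[49,5],[50,0]]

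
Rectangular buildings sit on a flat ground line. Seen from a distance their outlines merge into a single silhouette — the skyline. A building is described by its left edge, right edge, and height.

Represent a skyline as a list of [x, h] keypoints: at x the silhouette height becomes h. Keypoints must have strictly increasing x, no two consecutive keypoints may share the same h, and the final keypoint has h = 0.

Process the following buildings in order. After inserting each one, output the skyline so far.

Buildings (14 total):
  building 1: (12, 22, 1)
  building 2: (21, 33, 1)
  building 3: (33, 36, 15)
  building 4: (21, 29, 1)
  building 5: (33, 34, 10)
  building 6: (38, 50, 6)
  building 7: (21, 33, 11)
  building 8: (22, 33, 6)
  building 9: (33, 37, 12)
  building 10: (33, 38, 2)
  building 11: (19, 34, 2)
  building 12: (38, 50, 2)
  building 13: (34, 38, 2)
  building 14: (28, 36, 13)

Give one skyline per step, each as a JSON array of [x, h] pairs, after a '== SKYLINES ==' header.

== SKYLINES ==
[[12,1],[22,0]]
[[12,1],[33,0]]
[[12,1],[33,15],[36,0]]
[[12,1],[33,15],[36,0]]
[[12,1],[33,15],[36,0]]
[[12,1],[33,15],[36,0],[38,6],[50,0]]
[[12,1],[21,11],[33,15],[36,0],[38,6],[50,0]]
[[12,1],[21,11],[33,15],[36,0],[38,6],[50,0]]
[[12,1],[21,11],[33,15],[36,12],[37,0],[38,6],[50,0]]
[[12,1],[21,11],[33,15],[36,12],[37,2],[38,6],[50,0]]
[[12,1],[19,2],[21,11],[33,15],[36,12],[37,2],[38,6],[50,0]]
[[12,1],[19,2],[21,11],[33,15],[36,12],[37,2],[38,6],[50,0]]
[[12,1],[19,2],[21,11],[33,15],[36,12],[37,2],[38,6],[50,0]]
[[12,1],[19,2],[21,11],[28,13],[33,15],[36,12],[37,2],[38,6],[50,0]]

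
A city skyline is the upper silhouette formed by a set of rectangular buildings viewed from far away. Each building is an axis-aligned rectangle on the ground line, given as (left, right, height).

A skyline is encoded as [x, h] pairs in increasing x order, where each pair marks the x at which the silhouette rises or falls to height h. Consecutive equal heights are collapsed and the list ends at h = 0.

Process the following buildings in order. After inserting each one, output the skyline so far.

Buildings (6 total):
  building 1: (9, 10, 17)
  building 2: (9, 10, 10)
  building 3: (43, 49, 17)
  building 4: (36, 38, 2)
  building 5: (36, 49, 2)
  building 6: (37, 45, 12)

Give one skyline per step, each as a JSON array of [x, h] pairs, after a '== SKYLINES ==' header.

== SKYLINES ==
[[9,17],[10,0]]
[[9,17],[10,0]]
[[9,17],[10,0],[43,17],[49,0]]
[[9,17],[10,0],[36,2],[38,0],[43,17],[49,0]]
[[9,17],[10,0],[36,2],[43,17],[49,0]]
[[9,17],[10,0],[36,2],[37,12],[43,17],[49,0]]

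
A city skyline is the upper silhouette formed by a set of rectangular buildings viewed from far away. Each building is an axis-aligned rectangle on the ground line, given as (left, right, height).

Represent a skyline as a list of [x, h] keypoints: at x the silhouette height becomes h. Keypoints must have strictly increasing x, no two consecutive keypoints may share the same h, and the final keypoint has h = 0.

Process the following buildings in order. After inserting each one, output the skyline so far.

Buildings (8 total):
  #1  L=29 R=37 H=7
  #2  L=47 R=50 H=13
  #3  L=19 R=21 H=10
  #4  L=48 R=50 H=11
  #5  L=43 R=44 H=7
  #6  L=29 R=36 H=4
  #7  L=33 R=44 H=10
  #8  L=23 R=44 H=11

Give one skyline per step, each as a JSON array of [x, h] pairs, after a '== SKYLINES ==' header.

== SKYLINES ==
[[29,7],[37,0]]
[[29,7],[37,0],[47,13],[50,0]]
[[19,10],[21,0],[29,7],[37,0],[47,13],[50,0]]
[[19,10],[21,0],[29,7],[37,0],[47,13],[50,0]]
[[19,10],[21,0],[29,7],[37,0],[43,7],[44,0],[47,13],[50,0]]
[[19,10],[21,0],[29,7],[37,0],[43,7],[44,0],[47,13],[50,0]]
[[19,10],[21,0],[29,7],[33,10],[44,0],[47,13],[50,0]]
[[19,10],[21,0],[23,11],[44,0],[47,13],[50,0]]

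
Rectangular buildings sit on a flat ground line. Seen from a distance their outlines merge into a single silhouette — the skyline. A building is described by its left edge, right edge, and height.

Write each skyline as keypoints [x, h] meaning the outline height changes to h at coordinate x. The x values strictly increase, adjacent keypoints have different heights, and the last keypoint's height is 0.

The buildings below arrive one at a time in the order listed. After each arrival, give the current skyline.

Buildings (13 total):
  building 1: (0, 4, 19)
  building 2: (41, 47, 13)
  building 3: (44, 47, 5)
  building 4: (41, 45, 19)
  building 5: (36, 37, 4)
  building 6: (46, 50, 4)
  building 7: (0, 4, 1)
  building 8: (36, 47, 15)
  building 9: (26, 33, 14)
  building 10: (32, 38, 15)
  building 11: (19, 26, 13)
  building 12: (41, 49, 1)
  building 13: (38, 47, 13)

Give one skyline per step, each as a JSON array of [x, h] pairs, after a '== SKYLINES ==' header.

== SKYLINES ==
[[0,19],[4,0]]
[[0,19],[4,0],[41,13],[47,0]]
[[0,19],[4,0],[41,13],[47,0]]
[[0,19],[4,0],[41,19],[45,13],[47,0]]
[[0,19],[4,0],[36,4],[37,0],[41,19],[45,13],[47,0]]
[[0,19],[4,0],[36,4],[37,0],[41,19],[45,13],[47,4],[50,0]]
[[0,19],[4,0],[36,4],[37,0],[41,19],[45,13],[47,4],[50,0]]
[[0,19],[4,0],[36,15],[41,19],[45,15],[47,4],[50,0]]
[[0,19],[4,0],[26,14],[33,0],[36,15],[41,19],[45,15],[47,4],[50,0]]
[[0,19],[4,0],[26,14],[32,15],[41,19],[45,15],[47,4],[50,0]]
[[0,19],[4,0],[19,13],[26,14],[32,15],[41,19],[45,15],[47,4],[50,0]]
[[0,19],[4,0],[19,13],[26,14],[32,15],[41,19],[45,15],[47,4],[50,0]]
[[0,19],[4,0],[19,13],[26,14],[32,15],[41,19],[45,15],[47,4],[50,0]]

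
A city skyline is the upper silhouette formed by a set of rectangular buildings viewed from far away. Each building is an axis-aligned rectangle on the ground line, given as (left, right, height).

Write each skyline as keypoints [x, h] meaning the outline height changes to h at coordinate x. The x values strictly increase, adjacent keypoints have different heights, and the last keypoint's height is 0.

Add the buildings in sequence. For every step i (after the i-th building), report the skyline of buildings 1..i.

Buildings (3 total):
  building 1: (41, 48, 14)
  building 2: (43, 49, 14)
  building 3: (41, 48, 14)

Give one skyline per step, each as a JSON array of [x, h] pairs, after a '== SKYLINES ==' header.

== SKYLINES ==
[[41,14],[48,0]]
[[41,14],[49,0]]
[[41,14],[49,0]]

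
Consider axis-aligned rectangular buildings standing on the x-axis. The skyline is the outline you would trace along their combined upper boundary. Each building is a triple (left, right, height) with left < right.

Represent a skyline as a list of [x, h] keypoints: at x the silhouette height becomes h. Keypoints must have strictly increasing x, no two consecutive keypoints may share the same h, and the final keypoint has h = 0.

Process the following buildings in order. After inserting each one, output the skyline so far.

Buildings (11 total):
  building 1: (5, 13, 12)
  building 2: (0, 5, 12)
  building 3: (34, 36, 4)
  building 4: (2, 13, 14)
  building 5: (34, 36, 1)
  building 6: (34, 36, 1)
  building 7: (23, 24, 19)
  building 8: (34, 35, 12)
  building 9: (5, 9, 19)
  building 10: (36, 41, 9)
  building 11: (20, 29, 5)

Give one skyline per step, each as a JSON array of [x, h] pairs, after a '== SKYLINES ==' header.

== SKYLINES ==
[[5,12],[13,0]]
[[0,12],[13,0]]
[[0,12],[13,0],[34,4],[36,0]]
[[0,12],[2,14],[13,0],[34,4],[36,0]]
[[0,12],[2,14],[13,0],[34,4],[36,0]]
[[0,12],[2,14],[13,0],[34,4],[36,0]]
[[0,12],[2,14],[13,0],[23,19],[24,0],[34,4],[36,0]]
[[0,12],[2,14],[13,0],[23,19],[24,0],[34,12],[35,4],[36,0]]
[[0,12],[2,14],[5,19],[9,14],[13,0],[23,19],[24,0],[34,12],[35,4],[36,0]]
[[0,12],[2,14],[5,19],[9,14],[13,0],[23,19],[24,0],[34,12],[35,4],[36,9],[41,0]]
[[0,12],[2,14],[5,19],[9,14],[13,0],[20,5],[23,19],[24,5],[29,0],[34,12],[35,4],[36,9],[41,0]]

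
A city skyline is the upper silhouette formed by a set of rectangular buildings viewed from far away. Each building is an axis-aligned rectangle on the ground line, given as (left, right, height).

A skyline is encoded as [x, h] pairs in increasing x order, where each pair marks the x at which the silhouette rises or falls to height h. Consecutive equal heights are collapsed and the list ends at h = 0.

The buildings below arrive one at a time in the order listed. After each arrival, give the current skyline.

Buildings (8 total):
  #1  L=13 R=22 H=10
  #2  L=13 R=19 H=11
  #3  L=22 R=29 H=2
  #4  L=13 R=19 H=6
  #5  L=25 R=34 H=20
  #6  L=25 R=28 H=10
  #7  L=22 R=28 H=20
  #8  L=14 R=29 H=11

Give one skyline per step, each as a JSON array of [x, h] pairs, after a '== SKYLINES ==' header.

== SKYLINES ==
[[13,10],[22,0]]
[[13,11],[19,10],[22,0]]
[[13,11],[19,10],[22,2],[29,0]]
[[13,11],[19,10],[22,2],[29,0]]
[[13,11],[19,10],[22,2],[25,20],[34,0]]
[[13,11],[19,10],[22,2],[25,20],[34,0]]
[[13,11],[19,10],[22,20],[34,0]]
[[13,11],[22,20],[34,0]]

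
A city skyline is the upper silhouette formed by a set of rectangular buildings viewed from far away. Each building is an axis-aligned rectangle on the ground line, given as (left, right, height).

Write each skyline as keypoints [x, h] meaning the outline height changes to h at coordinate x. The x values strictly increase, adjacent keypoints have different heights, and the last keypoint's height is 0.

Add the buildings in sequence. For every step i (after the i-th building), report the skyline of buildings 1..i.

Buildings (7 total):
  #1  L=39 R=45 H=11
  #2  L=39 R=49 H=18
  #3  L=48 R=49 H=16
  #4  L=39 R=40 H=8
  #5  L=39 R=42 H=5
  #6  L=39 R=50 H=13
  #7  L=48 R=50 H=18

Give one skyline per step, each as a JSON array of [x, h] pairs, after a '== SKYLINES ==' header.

== SKYLINES ==
[[39,11],[45,0]]
[[39,18],[49,0]]
[[39,18],[49,0]]
[[39,18],[49,0]]
[[39,18],[49,0]]
[[39,18],[49,13],[50,0]]
[[39,18],[50,0]]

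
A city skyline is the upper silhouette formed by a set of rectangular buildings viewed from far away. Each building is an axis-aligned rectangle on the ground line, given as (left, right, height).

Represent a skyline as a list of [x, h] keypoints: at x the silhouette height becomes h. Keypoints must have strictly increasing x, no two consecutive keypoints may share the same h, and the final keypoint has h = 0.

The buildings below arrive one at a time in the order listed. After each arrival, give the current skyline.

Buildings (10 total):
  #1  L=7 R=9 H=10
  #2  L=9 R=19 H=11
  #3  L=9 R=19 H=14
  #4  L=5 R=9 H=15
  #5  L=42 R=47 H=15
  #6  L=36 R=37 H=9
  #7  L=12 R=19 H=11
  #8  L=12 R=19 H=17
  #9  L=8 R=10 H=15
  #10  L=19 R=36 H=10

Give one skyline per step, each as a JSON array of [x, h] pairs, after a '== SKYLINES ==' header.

== SKYLINES ==
[[7,10],[9,0]]
[[7,10],[9,11],[19,0]]
[[7,10],[9,14],[19,0]]
[[5,15],[9,14],[19,0]]
[[5,15],[9,14],[19,0],[42,15],[47,0]]
[[5,15],[9,14],[19,0],[36,9],[37,0],[42,15],[47,0]]
[[5,15],[9,14],[19,0],[36,9],[37,0],[42,15],[47,0]]
[[5,15],[9,14],[12,17],[19,0],[36,9],[37,0],[42,15],[47,0]]
[[5,15],[10,14],[12,17],[19,0],[36,9],[37,0],[42,15],[47,0]]
[[5,15],[10,14],[12,17],[19,10],[36,9],[37,0],[42,15],[47,0]]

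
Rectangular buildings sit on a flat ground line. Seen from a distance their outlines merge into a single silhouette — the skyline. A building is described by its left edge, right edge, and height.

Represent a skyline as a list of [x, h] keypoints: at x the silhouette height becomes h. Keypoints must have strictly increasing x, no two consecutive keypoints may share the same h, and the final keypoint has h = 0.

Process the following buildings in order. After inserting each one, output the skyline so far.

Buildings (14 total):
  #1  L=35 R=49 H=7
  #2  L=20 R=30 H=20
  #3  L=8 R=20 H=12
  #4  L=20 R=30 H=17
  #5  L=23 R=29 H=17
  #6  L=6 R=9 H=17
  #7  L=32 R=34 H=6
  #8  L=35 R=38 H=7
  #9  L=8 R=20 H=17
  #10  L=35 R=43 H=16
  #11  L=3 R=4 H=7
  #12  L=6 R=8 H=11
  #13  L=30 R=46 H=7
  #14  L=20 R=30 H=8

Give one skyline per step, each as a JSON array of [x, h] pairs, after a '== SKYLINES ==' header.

== SKYLINES ==
[[35,7],[49,0]]
[[20,20],[30,0],[35,7],[49,0]]
[[8,12],[20,20],[30,0],[35,7],[49,0]]
[[8,12],[20,20],[30,0],[35,7],[49,0]]
[[8,12],[20,20],[30,0],[35,7],[49,0]]
[[6,17],[9,12],[20,20],[30,0],[35,7],[49,0]]
[[6,17],[9,12],[20,20],[30,0],[32,6],[34,0],[35,7],[49,0]]
[[6,17],[9,12],[20,20],[30,0],[32,6],[34,0],[35,7],[49,0]]
[[6,17],[20,20],[30,0],[32,6],[34,0],[35,7],[49,0]]
[[6,17],[20,20],[30,0],[32,6],[34,0],[35,16],[43,7],[49,0]]
[[3,7],[4,0],[6,17],[20,20],[30,0],[32,6],[34,0],[35,16],[43,7],[49,0]]
[[3,7],[4,0],[6,17],[20,20],[30,0],[32,6],[34,0],[35,16],[43,7],[49,0]]
[[3,7],[4,0],[6,17],[20,20],[30,7],[35,16],[43,7],[49,0]]
[[3,7],[4,0],[6,17],[20,20],[30,7],[35,16],[43,7],[49,0]]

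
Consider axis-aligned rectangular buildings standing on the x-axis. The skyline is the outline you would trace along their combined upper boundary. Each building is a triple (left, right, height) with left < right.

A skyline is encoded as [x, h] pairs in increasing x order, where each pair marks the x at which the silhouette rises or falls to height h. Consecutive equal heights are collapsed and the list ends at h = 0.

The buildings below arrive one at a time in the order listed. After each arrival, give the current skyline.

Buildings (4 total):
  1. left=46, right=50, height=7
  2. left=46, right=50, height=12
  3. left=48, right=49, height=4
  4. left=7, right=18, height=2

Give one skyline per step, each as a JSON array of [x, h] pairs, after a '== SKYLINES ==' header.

== SKYLINES ==
[[46,7],[50,0]]
[[46,12],[50,0]]
[[46,12],[50,0]]
[[7,2],[18,0],[46,12],[50,0]]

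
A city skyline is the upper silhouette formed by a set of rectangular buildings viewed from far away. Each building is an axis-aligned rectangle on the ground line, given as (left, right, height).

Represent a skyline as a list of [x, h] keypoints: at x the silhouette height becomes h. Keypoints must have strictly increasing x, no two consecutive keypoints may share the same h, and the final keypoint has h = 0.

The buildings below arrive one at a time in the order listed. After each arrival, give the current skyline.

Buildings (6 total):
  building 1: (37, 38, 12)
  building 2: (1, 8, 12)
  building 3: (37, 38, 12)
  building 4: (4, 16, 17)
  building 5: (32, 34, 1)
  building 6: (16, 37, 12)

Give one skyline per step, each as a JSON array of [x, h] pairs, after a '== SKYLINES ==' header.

== SKYLINES ==
[[37,12],[38,0]]
[[1,12],[8,0],[37,12],[38,0]]
[[1,12],[8,0],[37,12],[38,0]]
[[1,12],[4,17],[16,0],[37,12],[38,0]]
[[1,12],[4,17],[16,0],[32,1],[34,0],[37,12],[38,0]]
[[1,12],[4,17],[16,12],[38,0]]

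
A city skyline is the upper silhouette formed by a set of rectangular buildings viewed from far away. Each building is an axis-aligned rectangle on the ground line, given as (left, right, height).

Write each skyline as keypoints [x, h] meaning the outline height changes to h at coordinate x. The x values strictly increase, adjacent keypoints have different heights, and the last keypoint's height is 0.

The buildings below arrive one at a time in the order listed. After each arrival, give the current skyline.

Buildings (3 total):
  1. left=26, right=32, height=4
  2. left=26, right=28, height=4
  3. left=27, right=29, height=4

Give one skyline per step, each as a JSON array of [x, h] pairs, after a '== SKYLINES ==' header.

== SKYLINES ==
[[26,4],[32,0]]
[[26,4],[32,0]]
[[26,4],[32,0]]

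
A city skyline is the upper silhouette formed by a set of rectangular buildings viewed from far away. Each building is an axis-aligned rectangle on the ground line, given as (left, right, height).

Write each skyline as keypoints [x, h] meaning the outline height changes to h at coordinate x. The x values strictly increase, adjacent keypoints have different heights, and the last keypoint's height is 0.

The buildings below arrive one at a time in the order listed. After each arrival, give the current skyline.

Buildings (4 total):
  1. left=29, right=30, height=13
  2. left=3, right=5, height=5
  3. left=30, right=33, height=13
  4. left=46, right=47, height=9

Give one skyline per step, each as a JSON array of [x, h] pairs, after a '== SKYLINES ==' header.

== SKYLINES ==
[[29,13],[30,0]]
[[3,5],[5,0],[29,13],[30,0]]
[[3,5],[5,0],[29,13],[33,0]]
[[3,5],[5,0],[29,13],[33,0],[46,9],[47,0]]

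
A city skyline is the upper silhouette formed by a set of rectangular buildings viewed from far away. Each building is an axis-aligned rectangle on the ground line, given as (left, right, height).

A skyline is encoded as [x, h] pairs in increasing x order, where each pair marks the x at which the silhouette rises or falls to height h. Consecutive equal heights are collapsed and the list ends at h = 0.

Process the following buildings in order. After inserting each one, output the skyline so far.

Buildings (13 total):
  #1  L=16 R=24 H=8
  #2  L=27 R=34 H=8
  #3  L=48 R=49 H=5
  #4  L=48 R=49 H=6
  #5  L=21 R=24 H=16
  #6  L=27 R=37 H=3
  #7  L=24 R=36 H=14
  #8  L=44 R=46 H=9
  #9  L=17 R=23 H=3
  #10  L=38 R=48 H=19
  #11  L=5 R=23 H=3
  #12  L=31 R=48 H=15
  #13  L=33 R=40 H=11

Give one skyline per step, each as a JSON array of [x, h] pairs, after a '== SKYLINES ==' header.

== SKYLINES ==
[[16,8],[24,0]]
[[16,8],[24,0],[27,8],[34,0]]
[[16,8],[24,0],[27,8],[34,0],[48,5],[49,0]]
[[16,8],[24,0],[27,8],[34,0],[48,6],[49,0]]
[[16,8],[21,16],[24,0],[27,8],[34,0],[48,6],[49,0]]
[[16,8],[21,16],[24,0],[27,8],[34,3],[37,0],[48,6],[49,0]]
[[16,8],[21,16],[24,14],[36,3],[37,0],[48,6],[49,0]]
[[16,8],[21,16],[24,14],[36,3],[37,0],[44,9],[46,0],[48,6],[49,0]]
[[16,8],[21,16],[24,14],[36,3],[37,0],[44,9],[46,0],[48,6],[49,0]]
[[16,8],[21,16],[24,14],[36,3],[37,0],[38,19],[48,6],[49,0]]
[[5,3],[16,8],[21,16],[24,14],[36,3],[37,0],[38,19],[48,6],[49,0]]
[[5,3],[16,8],[21,16],[24,14],[31,15],[38,19],[48,6],[49,0]]
[[5,3],[16,8],[21,16],[24,14],[31,15],[38,19],[48,6],[49,0]]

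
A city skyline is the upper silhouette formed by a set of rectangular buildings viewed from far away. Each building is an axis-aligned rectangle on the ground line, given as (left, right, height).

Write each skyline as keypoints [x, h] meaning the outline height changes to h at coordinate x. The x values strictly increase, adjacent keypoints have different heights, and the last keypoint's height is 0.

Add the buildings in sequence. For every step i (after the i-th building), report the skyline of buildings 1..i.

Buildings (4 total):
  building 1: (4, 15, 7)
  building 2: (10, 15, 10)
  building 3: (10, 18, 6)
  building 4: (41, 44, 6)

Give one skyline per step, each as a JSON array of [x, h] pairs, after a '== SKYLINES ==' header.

== SKYLINES ==
[[4,7],[15,0]]
[[4,7],[10,10],[15,0]]
[[4,7],[10,10],[15,6],[18,0]]
[[4,7],[10,10],[15,6],[18,0],[41,6],[44,0]]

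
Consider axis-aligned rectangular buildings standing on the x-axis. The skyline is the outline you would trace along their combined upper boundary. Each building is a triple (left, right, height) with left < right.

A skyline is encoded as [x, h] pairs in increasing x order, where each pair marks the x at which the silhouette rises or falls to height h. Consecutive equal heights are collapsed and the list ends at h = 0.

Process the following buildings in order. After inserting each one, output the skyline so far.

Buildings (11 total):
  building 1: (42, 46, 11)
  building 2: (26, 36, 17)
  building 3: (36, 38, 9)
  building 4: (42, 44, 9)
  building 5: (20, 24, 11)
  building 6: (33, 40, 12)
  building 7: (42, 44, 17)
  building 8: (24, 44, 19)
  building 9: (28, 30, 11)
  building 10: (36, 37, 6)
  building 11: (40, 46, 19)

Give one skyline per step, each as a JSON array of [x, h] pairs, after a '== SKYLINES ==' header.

== SKYLINES ==
[[42,11],[46,0]]
[[26,17],[36,0],[42,11],[46,0]]
[[26,17],[36,9],[38,0],[42,11],[46,0]]
[[26,17],[36,9],[38,0],[42,11],[46,0]]
[[20,11],[24,0],[26,17],[36,9],[38,0],[42,11],[46,0]]
[[20,11],[24,0],[26,17],[36,12],[40,0],[42,11],[46,0]]
[[20,11],[24,0],[26,17],[36,12],[40,0],[42,17],[44,11],[46,0]]
[[20,11],[24,19],[44,11],[46,0]]
[[20,11],[24,19],[44,11],[46,0]]
[[20,11],[24,19],[44,11],[46,0]]
[[20,11],[24,19],[46,0]]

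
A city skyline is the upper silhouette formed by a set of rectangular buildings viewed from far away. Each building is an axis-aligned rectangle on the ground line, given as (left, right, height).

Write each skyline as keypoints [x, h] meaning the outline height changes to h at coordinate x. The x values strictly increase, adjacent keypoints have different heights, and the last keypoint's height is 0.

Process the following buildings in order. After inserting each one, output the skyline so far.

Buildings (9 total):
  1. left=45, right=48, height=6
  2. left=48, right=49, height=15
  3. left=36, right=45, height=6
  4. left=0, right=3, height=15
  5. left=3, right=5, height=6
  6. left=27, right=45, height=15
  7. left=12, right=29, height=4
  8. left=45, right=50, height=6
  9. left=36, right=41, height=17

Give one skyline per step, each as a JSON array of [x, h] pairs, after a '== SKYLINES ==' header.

== SKYLINES ==
[[45,6],[48,0]]
[[45,6],[48,15],[49,0]]
[[36,6],[48,15],[49,0]]
[[0,15],[3,0],[36,6],[48,15],[49,0]]
[[0,15],[3,6],[5,0],[36,6],[48,15],[49,0]]
[[0,15],[3,6],[5,0],[27,15],[45,6],[48,15],[49,0]]
[[0,15],[3,6],[5,0],[12,4],[27,15],[45,6],[48,15],[49,0]]
[[0,15],[3,6],[5,0],[12,4],[27,15],[45,6],[48,15],[49,6],[50,0]]
[[0,15],[3,6],[5,0],[12,4],[27,15],[36,17],[41,15],[45,6],[48,15],[49,6],[50,0]]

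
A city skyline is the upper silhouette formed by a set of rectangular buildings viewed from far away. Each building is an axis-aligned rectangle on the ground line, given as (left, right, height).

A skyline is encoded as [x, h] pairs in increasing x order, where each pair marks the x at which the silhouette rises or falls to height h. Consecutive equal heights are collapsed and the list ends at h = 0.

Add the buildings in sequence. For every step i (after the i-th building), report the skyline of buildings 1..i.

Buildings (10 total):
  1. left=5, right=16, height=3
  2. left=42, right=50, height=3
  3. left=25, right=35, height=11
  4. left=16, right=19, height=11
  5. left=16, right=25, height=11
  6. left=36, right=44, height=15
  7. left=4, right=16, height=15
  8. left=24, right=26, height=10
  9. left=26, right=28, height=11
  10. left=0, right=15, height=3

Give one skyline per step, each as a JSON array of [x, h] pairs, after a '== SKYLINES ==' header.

== SKYLINES ==
[[5,3],[16,0]]
[[5,3],[16,0],[42,3],[50,0]]
[[5,3],[16,0],[25,11],[35,0],[42,3],[50,0]]
[[5,3],[16,11],[19,0],[25,11],[35,0],[42,3],[50,0]]
[[5,3],[16,11],[35,0],[42,3],[50,0]]
[[5,3],[16,11],[35,0],[36,15],[44,3],[50,0]]
[[4,15],[16,11],[35,0],[36,15],[44,3],[50,0]]
[[4,15],[16,11],[35,0],[36,15],[44,3],[50,0]]
[[4,15],[16,11],[35,0],[36,15],[44,3],[50,0]]
[[0,3],[4,15],[16,11],[35,0],[36,15],[44,3],[50,0]]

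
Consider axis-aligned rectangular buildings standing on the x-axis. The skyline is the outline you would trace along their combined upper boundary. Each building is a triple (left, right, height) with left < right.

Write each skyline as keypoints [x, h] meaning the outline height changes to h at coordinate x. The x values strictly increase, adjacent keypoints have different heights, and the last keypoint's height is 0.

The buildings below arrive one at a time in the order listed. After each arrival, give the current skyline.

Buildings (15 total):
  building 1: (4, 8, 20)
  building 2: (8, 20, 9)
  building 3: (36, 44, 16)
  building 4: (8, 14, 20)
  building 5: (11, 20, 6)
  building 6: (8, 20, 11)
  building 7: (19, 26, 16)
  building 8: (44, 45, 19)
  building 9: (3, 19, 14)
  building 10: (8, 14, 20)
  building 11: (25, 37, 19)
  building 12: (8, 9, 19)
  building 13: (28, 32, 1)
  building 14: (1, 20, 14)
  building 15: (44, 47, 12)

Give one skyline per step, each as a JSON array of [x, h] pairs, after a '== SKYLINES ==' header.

== SKYLINES ==
[[4,20],[8,0]]
[[4,20],[8,9],[20,0]]
[[4,20],[8,9],[20,0],[36,16],[44,0]]
[[4,20],[14,9],[20,0],[36,16],[44,0]]
[[4,20],[14,9],[20,0],[36,16],[44,0]]
[[4,20],[14,11],[20,0],[36,16],[44,0]]
[[4,20],[14,11],[19,16],[26,0],[36,16],[44,0]]
[[4,20],[14,11],[19,16],[26,0],[36,16],[44,19],[45,0]]
[[3,14],[4,20],[14,14],[19,16],[26,0],[36,16],[44,19],[45,0]]
[[3,14],[4,20],[14,14],[19,16],[26,0],[36,16],[44,19],[45,0]]
[[3,14],[4,20],[14,14],[19,16],[25,19],[37,16],[44,19],[45,0]]
[[3,14],[4,20],[14,14],[19,16],[25,19],[37,16],[44,19],[45,0]]
[[3,14],[4,20],[14,14],[19,16],[25,19],[37,16],[44,19],[45,0]]
[[1,14],[4,20],[14,14],[19,16],[25,19],[37,16],[44,19],[45,0]]
[[1,14],[4,20],[14,14],[19,16],[25,19],[37,16],[44,19],[45,12],[47,0]]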